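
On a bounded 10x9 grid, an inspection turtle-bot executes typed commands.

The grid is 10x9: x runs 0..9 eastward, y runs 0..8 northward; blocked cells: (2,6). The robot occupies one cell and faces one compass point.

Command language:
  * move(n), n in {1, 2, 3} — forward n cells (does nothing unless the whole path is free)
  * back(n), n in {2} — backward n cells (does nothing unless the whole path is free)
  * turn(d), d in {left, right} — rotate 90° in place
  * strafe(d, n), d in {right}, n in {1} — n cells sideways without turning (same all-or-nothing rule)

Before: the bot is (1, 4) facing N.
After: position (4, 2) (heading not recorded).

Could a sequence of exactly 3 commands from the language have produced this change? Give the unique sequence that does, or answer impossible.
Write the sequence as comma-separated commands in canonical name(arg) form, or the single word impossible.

key: order matters: swapping back(2) and move(3) lands elsewhere
from: (1, 4) facing N
[1] after back(2): (1, 2) facing N
[2] after turn(right): (1, 2) facing E
[3] after move(3): (4, 2) facing E
no rival 3-sequence matches.

back(2), turn(right), move(3)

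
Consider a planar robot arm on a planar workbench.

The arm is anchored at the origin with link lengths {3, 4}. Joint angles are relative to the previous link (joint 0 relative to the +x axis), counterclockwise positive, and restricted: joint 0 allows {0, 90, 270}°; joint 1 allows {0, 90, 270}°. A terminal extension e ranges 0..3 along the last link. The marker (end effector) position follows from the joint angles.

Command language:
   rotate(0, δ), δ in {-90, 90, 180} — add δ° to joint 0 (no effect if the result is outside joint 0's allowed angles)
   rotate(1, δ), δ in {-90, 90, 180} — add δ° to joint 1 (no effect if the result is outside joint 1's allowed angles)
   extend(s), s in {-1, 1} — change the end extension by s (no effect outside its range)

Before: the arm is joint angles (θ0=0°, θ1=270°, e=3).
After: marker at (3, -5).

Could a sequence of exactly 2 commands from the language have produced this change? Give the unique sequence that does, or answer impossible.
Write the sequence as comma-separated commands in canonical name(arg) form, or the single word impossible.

extend(-1), extend(-1)

start: joint angles (θ0=0°, θ1=270°, e=3)
step 1 (extend(-1)): joint angles (θ0=0°, θ1=270°, e=2)
step 2 (extend(-1)): joint angles (θ0=0°, θ1=270°, e=1)
no other 2-command option fits: unique.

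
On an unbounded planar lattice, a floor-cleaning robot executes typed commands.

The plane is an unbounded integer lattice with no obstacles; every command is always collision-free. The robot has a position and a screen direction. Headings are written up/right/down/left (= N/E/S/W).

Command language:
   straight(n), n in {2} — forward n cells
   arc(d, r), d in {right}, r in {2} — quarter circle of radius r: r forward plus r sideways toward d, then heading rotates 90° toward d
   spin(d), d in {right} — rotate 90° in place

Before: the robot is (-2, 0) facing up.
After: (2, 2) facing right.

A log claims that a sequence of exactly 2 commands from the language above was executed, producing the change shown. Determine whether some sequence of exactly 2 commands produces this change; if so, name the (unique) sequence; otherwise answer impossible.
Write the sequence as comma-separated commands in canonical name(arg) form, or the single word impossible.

arc(right, 2), straight(2)

key: running straight(2) before arc(right, 2) would end elsewhere — order is forced
from: (-2, 0) facing up
[1] after arc(right, 2): (0, 2) facing right
[2] after straight(2): (2, 2) facing right
all 9 alternatives checked — unique.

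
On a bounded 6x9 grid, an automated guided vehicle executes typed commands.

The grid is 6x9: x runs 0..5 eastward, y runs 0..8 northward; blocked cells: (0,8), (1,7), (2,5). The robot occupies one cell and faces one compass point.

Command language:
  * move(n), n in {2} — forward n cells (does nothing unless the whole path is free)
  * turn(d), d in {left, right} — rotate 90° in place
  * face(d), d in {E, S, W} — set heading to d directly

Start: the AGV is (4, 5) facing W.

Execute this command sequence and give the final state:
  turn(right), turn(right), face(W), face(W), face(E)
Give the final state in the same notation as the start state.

from: (4, 5) facing W
t=1 turn(right) ⇒ (4, 5) facing N
t=2 turn(right) ⇒ (4, 5) facing E
t=3 face(W) ⇒ (4, 5) facing W
t=4 face(W) ⇒ (4, 5) facing W
t=5 face(E) ⇒ (4, 5) facing E

(4, 5) facing E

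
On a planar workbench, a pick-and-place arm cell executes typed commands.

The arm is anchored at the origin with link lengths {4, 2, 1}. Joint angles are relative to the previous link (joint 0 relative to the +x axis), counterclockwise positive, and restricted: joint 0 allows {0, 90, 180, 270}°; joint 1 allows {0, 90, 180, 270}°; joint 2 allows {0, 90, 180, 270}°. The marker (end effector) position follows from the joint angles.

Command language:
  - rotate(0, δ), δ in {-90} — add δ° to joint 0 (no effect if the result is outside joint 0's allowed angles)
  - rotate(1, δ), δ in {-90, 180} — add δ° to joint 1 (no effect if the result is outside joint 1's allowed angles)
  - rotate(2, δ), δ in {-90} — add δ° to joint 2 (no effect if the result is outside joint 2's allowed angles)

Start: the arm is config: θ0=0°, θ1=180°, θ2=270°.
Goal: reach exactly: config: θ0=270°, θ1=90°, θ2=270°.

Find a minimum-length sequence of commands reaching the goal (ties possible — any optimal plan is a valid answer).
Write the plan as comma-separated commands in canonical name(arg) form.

initial: config: θ0=0°, θ1=180°, θ2=270°
t=1 rotate(0, -90) ⇒ config: θ0=270°, θ1=180°, θ2=270°
t=2 rotate(1, -90) ⇒ config: θ0=270°, θ1=90°, θ2=270°
shorter routes all fall short; 2 is best.

rotate(0, -90), rotate(1, -90)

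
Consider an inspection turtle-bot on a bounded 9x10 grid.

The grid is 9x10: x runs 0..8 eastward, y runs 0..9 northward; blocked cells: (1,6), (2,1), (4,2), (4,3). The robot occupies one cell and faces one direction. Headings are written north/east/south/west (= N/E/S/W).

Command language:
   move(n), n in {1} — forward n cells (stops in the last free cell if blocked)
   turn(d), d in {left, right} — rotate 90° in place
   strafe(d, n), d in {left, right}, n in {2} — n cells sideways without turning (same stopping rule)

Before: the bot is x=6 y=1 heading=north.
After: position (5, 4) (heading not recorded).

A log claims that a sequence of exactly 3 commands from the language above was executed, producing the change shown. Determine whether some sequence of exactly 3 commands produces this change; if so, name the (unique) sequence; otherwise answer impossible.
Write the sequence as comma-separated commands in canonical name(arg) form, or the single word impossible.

impossible

every 3-command combo misses the target.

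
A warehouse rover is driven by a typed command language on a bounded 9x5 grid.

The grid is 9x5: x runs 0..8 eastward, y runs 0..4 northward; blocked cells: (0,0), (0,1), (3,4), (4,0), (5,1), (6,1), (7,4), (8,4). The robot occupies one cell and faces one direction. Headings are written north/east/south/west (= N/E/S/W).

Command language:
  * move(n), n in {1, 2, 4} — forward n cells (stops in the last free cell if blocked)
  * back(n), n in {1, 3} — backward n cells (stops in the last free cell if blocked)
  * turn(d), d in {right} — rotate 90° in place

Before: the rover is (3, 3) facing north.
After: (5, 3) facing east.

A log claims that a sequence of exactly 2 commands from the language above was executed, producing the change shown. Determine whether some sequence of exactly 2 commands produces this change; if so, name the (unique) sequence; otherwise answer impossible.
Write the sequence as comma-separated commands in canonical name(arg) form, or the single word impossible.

key: running move(2) before turn(right) would end elsewhere — order is forced
initial: (3, 3) facing north
t=1 turn(right) ⇒ (3, 3) facing east
t=2 move(2) ⇒ (5, 3) facing east
no other 2-command option fits: unique.

turn(right), move(2)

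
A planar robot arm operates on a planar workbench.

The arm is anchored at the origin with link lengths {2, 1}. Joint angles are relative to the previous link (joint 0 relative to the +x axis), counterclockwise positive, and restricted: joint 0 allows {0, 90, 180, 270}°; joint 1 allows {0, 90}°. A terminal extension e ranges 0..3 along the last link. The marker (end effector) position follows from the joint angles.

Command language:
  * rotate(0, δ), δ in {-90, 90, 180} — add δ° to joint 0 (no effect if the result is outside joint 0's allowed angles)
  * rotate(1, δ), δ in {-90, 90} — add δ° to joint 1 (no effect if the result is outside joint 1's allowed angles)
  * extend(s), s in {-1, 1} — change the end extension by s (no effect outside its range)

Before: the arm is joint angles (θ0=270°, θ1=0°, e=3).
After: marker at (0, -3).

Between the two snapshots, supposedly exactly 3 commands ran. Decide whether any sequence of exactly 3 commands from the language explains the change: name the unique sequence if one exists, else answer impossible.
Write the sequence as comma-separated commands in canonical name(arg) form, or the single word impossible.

extend(-1), extend(-1), extend(-1)

initial: joint angles (θ0=270°, θ1=0°, e=3)
[1] after extend(-1): joint angles (θ0=270°, θ1=0°, e=2)
[2] after extend(-1): joint angles (θ0=270°, θ1=0°, e=1)
[3] after extend(-1): joint angles (θ0=270°, θ1=0°, e=0)
uniquely the one of 343 3-step routes that fits.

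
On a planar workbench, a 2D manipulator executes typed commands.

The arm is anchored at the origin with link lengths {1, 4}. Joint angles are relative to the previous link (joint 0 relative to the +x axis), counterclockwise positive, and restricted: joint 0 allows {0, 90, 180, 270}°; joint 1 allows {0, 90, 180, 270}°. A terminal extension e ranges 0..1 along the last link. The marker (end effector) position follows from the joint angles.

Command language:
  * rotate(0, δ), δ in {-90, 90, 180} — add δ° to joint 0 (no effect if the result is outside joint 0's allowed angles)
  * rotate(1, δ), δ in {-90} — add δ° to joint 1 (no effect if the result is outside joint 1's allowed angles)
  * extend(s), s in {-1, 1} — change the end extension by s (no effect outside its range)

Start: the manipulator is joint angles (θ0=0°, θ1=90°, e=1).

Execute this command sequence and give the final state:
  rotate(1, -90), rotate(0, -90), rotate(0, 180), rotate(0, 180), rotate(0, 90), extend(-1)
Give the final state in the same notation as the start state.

joint angles (θ0=0°, θ1=0°, e=0)

start: joint angles (θ0=0°, θ1=90°, e=1)
[1] after rotate(1, -90): joint angles (θ0=0°, θ1=0°, e=1)
[2] after rotate(0, -90): joint angles (θ0=270°, θ1=0°, e=1)
[3] after rotate(0, 180): joint angles (θ0=90°, θ1=0°, e=1)
[4] after rotate(0, 180): joint angles (θ0=270°, θ1=0°, e=1)
[5] after rotate(0, 90): joint angles (θ0=0°, θ1=0°, e=1)
[6] after extend(-1): joint angles (θ0=0°, θ1=0°, e=0)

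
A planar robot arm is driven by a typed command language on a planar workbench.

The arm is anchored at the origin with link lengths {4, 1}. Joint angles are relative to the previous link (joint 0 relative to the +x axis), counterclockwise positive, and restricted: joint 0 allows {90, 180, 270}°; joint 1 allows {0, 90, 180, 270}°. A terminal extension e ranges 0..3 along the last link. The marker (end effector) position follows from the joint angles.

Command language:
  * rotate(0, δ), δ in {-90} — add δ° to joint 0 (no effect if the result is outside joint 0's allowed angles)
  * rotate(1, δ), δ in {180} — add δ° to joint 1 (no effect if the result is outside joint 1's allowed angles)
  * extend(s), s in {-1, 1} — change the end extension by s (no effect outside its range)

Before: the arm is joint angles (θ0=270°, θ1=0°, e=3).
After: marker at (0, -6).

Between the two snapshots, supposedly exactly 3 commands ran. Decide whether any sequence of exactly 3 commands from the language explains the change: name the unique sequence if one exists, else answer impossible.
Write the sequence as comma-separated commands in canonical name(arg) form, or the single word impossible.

extend(1), extend(-1), extend(-1)

key: order matters: swapping extend(1) and extend(-1) lands elsewhere
begin: joint angles (θ0=270°, θ1=0°, e=3)
[1] after extend(1): joint angles (θ0=270°, θ1=0°, e=3)
[2] after extend(-1): joint angles (θ0=270°, θ1=0°, e=2)
[3] after extend(-1): joint angles (θ0=270°, θ1=0°, e=1)
all 64 alternatives checked — unique.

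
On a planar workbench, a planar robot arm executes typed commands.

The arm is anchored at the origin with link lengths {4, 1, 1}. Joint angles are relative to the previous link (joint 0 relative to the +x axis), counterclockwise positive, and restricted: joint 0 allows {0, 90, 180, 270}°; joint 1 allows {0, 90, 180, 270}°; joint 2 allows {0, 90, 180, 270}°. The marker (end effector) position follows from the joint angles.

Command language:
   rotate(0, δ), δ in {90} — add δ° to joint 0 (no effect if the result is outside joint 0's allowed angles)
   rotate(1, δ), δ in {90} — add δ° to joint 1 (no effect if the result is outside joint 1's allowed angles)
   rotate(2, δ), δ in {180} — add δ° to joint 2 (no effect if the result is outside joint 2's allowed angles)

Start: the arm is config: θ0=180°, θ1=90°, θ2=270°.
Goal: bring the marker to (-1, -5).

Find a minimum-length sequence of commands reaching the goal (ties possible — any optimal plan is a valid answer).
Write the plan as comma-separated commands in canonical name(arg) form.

start: config: θ0=180°, θ1=90°, θ2=270°
[1] after rotate(2, 180): config: θ0=180°, θ1=90°, θ2=90°
[2] after rotate(1, 90): config: θ0=180°, θ1=180°, θ2=90°
[3] after rotate(1, 90): config: θ0=180°, θ1=270°, θ2=90°
[4] after rotate(0, 90): config: θ0=270°, θ1=270°, θ2=90°
minimal: 4 command(s), checked below 4.

rotate(2, 180), rotate(1, 90), rotate(1, 90), rotate(0, 90)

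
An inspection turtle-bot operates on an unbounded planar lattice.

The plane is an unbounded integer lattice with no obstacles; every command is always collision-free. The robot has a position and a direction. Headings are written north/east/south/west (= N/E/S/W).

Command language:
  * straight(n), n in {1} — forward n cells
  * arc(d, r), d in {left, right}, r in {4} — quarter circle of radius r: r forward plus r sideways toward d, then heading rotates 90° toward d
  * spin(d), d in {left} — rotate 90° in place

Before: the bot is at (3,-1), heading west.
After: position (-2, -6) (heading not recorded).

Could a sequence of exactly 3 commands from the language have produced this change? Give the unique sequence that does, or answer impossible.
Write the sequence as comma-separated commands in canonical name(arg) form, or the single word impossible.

start: at (3,-1), heading west
[1] after straight(1): at (2,-1), heading west
[2] after arc(left, 4): at (-2,-5), heading south
[3] after straight(1): at (-2,-6), heading south
no other 3-command option fits: unique.

straight(1), arc(left, 4), straight(1)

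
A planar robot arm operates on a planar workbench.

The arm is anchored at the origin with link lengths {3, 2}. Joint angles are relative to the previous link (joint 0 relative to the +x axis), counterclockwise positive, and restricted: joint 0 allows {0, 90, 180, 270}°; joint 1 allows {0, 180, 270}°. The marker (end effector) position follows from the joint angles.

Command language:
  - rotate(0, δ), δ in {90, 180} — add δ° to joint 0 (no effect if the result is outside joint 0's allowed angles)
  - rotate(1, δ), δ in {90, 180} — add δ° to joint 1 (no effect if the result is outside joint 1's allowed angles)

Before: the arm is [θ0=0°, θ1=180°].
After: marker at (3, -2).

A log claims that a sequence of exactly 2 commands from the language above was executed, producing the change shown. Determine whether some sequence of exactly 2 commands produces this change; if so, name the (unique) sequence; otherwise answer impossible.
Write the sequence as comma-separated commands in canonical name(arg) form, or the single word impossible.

key: order matters: swapping rotate(1, 90) and rotate(1, 180) lands elsewhere
from: [θ0=0°, θ1=180°]
1. rotate(1, 90) → [θ0=0°, θ1=270°]
2. rotate(1, 180) → [θ0=0°, θ1=270°]
no other 2-command option fits: unique.

rotate(1, 90), rotate(1, 180)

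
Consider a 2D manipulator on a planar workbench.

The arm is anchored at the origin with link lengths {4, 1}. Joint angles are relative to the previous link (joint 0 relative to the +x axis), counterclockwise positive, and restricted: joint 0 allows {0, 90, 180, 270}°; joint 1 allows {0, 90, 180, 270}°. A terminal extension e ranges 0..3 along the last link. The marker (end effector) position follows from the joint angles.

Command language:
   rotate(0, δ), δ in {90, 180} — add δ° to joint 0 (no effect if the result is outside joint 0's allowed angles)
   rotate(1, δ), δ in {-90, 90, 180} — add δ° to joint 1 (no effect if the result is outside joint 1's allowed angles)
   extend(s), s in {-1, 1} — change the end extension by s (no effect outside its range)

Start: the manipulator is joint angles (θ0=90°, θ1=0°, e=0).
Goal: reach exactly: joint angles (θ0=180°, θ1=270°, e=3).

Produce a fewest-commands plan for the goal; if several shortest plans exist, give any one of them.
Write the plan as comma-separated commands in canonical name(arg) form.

rotate(0, 90), extend(1), extend(1), extend(1), rotate(1, -90)

from: joint angles (θ0=90°, θ1=0°, e=0)
step 1 (rotate(0, 90)): joint angles (θ0=180°, θ1=0°, e=0)
step 2 (extend(1)): joint angles (θ0=180°, θ1=0°, e=1)
step 3 (extend(1)): joint angles (θ0=180°, θ1=0°, e=2)
step 4 (extend(1)): joint angles (θ0=180°, θ1=0°, e=3)
step 5 (rotate(1, -90)): joint angles (θ0=180°, θ1=270°, e=3)
minimal: 5 command(s), checked below 5.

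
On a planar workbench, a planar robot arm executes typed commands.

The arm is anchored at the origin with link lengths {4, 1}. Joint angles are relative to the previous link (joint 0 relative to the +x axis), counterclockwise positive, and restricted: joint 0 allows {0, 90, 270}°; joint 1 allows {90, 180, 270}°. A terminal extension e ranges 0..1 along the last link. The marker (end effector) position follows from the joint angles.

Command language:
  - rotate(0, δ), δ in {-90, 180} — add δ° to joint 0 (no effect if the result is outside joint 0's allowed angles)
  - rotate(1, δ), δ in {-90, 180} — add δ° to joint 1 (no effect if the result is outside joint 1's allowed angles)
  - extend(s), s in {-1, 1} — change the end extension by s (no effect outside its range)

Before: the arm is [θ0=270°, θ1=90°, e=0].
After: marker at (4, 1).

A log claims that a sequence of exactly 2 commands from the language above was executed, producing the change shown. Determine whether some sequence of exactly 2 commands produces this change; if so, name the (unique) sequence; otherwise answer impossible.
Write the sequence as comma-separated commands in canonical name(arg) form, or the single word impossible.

rotate(0, 180), rotate(0, -90)

key: running rotate(0, -90) before rotate(0, 180) would end elsewhere — order is forced
start: [θ0=270°, θ1=90°, e=0]
step 1 (rotate(0, 180)): [θ0=90°, θ1=90°, e=0]
step 2 (rotate(0, -90)): [θ0=0°, θ1=90°, e=0]
no other 2-command option fits: unique.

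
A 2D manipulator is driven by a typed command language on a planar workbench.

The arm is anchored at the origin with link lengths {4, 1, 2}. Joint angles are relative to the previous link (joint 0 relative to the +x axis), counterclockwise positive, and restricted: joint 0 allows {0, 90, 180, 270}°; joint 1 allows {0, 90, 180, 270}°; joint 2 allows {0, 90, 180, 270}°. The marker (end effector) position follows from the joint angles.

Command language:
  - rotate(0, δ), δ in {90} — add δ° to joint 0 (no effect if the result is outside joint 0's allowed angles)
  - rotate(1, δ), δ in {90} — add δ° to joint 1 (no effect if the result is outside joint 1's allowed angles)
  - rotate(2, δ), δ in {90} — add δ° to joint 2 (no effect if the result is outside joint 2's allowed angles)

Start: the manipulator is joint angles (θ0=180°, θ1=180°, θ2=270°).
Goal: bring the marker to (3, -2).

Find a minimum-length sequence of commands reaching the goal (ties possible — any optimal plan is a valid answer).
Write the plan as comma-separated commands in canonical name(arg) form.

begin: joint angles (θ0=180°, θ1=180°, θ2=270°)
t=1 rotate(0, 90) ⇒ joint angles (θ0=270°, θ1=180°, θ2=270°)
t=2 rotate(0, 90) ⇒ joint angles (θ0=0°, θ1=180°, θ2=270°)
t=3 rotate(2, 90) ⇒ joint angles (θ0=0°, θ1=180°, θ2=0°)
t=4 rotate(2, 90) ⇒ joint angles (θ0=0°, θ1=180°, θ2=90°)
minimal: 4 command(s), checked below 4.

rotate(0, 90), rotate(0, 90), rotate(2, 90), rotate(2, 90)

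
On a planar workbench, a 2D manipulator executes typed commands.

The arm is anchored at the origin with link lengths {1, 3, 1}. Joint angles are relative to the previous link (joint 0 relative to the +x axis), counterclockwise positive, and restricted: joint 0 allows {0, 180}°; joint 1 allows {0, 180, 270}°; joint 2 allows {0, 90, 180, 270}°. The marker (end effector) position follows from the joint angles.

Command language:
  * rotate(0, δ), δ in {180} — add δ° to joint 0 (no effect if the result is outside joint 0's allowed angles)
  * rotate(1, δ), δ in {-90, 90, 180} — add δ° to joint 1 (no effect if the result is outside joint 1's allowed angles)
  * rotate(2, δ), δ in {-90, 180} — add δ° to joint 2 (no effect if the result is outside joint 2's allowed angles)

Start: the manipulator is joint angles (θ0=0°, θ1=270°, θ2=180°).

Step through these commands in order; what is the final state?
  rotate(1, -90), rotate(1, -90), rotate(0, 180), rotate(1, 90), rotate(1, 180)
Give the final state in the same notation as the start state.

start: joint angles (θ0=0°, θ1=270°, θ2=180°)
[1] after rotate(1, -90): joint angles (θ0=0°, θ1=180°, θ2=180°)
[2] after rotate(1, -90): joint angles (θ0=0°, θ1=180°, θ2=180°)
[3] after rotate(0, 180): joint angles (θ0=180°, θ1=180°, θ2=180°)
[4] after rotate(1, 90): joint angles (θ0=180°, θ1=270°, θ2=180°)
[5] after rotate(1, 180): joint angles (θ0=180°, θ1=270°, θ2=180°)

joint angles (θ0=180°, θ1=270°, θ2=180°)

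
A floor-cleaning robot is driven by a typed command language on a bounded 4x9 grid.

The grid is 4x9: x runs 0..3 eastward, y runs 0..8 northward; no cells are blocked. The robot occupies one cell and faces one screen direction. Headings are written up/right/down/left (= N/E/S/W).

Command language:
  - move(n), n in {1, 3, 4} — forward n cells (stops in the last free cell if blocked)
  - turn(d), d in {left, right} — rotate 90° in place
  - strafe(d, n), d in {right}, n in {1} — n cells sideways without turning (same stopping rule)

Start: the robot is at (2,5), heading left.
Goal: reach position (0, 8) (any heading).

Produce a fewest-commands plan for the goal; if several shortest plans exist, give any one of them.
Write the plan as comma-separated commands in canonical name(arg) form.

t0: at (2,5), heading left
t=1 move(3) ⇒ at (0,5), heading left
t=2 turn(right) ⇒ at (0,5), heading up
t=3 move(3) ⇒ at (0,8), heading up
minimal: 3 command(s), checked below 3.

move(3), turn(right), move(3)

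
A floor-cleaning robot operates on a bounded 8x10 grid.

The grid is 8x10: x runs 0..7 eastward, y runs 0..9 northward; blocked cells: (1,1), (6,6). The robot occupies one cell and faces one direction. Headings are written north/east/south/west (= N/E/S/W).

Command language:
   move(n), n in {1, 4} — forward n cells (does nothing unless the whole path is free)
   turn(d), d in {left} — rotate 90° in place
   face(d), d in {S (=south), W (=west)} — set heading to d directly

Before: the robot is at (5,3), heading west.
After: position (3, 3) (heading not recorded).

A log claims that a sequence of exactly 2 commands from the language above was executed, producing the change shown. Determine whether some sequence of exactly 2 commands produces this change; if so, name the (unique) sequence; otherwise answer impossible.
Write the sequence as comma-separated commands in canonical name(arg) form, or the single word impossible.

move(1), move(1)

from: at (5,3), heading west
step 1 (move(1)): at (4,3), heading west
step 2 (move(1)): at (3,3), heading west
uniquely the one of 25 2-step routes that fits.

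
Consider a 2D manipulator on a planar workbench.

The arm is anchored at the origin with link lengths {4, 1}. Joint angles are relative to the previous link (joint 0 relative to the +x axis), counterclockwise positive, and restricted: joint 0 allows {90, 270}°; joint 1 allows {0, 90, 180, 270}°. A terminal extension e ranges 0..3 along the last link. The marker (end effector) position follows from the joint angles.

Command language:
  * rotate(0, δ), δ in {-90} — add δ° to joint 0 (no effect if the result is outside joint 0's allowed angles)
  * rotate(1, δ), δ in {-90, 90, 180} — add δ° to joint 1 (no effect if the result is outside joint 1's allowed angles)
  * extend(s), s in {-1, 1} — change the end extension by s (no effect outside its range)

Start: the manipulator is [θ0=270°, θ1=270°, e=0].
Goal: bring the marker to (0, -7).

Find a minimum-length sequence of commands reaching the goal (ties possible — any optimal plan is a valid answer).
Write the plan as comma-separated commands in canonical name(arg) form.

start: [θ0=270°, θ1=270°, e=0]
step 1 (extend(1)): [θ0=270°, θ1=270°, e=1]
step 2 (extend(1)): [θ0=270°, θ1=270°, e=2]
step 3 (rotate(1, 90)): [θ0=270°, θ1=0°, e=2]
nothing shorter than 3 reaches the goal.

extend(1), extend(1), rotate(1, 90)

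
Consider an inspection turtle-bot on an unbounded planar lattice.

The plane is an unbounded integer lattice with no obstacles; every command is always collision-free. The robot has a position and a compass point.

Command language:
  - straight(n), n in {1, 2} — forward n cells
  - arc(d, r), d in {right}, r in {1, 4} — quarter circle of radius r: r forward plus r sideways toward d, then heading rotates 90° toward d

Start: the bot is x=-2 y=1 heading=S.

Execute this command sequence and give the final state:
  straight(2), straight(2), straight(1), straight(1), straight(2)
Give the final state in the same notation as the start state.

from: x=-2 y=1 heading=S
t=1 straight(2) ⇒ x=-2 y=-1 heading=S
t=2 straight(2) ⇒ x=-2 y=-3 heading=S
t=3 straight(1) ⇒ x=-2 y=-4 heading=S
t=4 straight(1) ⇒ x=-2 y=-5 heading=S
t=5 straight(2) ⇒ x=-2 y=-7 heading=S

x=-2 y=-7 heading=S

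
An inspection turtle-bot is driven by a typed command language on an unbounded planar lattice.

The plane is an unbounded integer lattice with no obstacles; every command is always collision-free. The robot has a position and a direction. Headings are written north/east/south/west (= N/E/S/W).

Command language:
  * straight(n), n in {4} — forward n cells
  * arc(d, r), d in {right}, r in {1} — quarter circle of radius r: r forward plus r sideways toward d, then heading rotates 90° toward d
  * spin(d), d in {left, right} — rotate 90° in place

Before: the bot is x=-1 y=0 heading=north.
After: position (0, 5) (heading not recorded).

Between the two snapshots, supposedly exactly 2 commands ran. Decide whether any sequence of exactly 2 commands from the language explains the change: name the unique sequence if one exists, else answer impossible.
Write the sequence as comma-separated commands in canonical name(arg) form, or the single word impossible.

straight(4), arc(right, 1)

key: running arc(right, 1) before straight(4) would end elsewhere — order is forced
start: x=-1 y=0 heading=north
step 1 (straight(4)): x=-1 y=4 heading=north
step 2 (arc(right, 1)): x=0 y=5 heading=east
no rival 2-sequence matches.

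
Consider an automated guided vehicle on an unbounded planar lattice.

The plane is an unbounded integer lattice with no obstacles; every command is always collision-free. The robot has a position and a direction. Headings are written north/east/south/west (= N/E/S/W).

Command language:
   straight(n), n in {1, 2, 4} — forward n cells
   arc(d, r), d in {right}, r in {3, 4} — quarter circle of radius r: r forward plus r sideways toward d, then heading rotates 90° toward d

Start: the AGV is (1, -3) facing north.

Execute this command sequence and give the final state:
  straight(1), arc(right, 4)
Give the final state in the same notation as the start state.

(5, 2) facing east

begin: (1, -3) facing north
1. straight(1) → (1, -2) facing north
2. arc(right, 4) → (5, 2) facing east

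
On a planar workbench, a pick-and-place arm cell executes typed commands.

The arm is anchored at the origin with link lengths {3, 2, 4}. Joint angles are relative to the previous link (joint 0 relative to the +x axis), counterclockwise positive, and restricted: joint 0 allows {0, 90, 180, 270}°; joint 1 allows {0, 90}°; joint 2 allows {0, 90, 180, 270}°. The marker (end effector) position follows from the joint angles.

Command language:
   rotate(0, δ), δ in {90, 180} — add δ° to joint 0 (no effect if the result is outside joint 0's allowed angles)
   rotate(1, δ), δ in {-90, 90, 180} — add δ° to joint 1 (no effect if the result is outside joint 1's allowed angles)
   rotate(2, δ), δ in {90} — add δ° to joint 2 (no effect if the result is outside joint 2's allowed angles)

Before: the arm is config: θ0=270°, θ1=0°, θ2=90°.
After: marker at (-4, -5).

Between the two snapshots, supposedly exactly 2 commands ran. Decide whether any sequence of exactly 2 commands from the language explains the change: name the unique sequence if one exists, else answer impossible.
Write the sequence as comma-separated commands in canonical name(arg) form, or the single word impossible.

rotate(2, 90), rotate(2, 90)

from: config: θ0=270°, θ1=0°, θ2=90°
[1] after rotate(2, 90): config: θ0=270°, θ1=0°, θ2=180°
[2] after rotate(2, 90): config: θ0=270°, θ1=0°, θ2=270°
all 36 alternatives checked — unique.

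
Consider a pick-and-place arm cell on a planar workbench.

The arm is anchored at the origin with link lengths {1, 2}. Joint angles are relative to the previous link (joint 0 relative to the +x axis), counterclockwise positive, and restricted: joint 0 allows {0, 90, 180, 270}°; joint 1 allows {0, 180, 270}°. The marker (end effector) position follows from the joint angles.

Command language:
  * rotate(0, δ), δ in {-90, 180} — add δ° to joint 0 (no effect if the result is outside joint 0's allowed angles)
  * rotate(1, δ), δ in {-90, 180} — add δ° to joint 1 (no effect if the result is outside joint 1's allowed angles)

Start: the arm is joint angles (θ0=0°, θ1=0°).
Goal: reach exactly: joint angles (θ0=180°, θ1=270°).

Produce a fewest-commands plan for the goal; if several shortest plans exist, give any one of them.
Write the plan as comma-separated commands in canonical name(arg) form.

rotate(1, -90), rotate(0, 180)

t0: joint angles (θ0=0°, θ1=0°)
1. rotate(1, -90) → joint angles (θ0=0°, θ1=270°)
2. rotate(0, 180) → joint angles (θ0=180°, θ1=270°)
shorter routes all fall short; 2 is best.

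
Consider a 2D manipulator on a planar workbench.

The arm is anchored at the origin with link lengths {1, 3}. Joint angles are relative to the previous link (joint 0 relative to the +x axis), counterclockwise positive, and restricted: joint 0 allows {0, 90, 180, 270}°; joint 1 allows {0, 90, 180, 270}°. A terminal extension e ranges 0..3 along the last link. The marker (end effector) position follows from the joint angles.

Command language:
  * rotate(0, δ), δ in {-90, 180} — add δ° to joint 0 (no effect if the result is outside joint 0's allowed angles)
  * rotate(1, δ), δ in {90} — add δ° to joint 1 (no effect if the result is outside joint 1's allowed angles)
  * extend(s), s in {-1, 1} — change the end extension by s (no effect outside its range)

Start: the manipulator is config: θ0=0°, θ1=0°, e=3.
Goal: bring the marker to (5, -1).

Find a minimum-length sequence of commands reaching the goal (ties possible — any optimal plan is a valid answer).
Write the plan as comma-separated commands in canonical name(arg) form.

begin: config: θ0=0°, θ1=0°, e=3
[1] after extend(-1): config: θ0=0°, θ1=0°, e=2
[2] after rotate(1, 90): config: θ0=0°, θ1=90°, e=2
[3] after rotate(0, -90): config: θ0=270°, θ1=90°, e=2
minimal: 3 command(s), checked below 3.

extend(-1), rotate(1, 90), rotate(0, -90)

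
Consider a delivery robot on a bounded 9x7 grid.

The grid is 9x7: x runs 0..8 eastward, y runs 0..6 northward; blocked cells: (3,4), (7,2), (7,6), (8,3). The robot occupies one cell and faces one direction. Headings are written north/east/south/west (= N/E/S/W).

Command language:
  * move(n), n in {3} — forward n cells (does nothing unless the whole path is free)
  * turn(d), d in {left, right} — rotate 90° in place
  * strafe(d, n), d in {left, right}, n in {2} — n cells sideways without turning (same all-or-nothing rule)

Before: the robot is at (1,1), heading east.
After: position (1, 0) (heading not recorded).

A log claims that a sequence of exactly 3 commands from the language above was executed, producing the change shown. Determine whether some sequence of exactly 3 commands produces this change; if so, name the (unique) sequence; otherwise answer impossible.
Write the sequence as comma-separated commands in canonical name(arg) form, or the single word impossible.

key: order matters: swapping strafe(left, 2) and move(3) lands elsewhere
t0: at (1,1), heading east
[1] after strafe(left, 2): at (1,3), heading east
[2] after turn(right): at (1,3), heading south
[3] after move(3): at (1,0), heading south
no rival 3-sequence matches.

strafe(left, 2), turn(right), move(3)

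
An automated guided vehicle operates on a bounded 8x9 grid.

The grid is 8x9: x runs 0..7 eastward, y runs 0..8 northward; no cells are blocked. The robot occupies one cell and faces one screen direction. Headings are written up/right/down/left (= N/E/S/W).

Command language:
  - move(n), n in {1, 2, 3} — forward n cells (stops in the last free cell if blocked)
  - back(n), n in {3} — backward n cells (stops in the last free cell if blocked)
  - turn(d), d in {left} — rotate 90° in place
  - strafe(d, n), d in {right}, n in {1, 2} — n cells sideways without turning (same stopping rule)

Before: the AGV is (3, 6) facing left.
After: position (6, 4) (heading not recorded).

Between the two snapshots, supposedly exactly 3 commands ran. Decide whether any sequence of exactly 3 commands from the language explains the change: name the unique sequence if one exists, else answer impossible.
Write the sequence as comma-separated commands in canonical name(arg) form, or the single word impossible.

key: order matters: swapping back(3) and move(2) lands elsewhere
t0: (3, 6) facing left
t=1 back(3) ⇒ (6, 6) facing left
t=2 turn(left) ⇒ (6, 6) facing down
t=3 move(2) ⇒ (6, 4) facing down
no other 3-command option fits: unique.

back(3), turn(left), move(2)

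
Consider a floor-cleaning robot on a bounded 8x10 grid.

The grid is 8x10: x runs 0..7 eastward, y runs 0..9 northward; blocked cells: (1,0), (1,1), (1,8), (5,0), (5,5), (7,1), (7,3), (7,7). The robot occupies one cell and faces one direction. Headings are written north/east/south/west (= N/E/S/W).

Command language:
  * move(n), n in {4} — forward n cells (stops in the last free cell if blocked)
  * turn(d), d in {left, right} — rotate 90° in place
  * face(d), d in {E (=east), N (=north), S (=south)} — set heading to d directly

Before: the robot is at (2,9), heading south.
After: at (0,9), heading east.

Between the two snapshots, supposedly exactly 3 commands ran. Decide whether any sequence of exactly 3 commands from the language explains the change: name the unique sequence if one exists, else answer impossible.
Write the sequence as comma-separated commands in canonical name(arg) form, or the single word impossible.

key: running face(E) before turn(right) would end elsewhere — order is forced
from: at (2,9), heading south
step 1 (turn(right)): at (2,9), heading west
step 2 (move(4)): at (0,9), heading west
step 3 (face(E)): at (0,9), heading east
no rival 3-sequence matches.

turn(right), move(4), face(E)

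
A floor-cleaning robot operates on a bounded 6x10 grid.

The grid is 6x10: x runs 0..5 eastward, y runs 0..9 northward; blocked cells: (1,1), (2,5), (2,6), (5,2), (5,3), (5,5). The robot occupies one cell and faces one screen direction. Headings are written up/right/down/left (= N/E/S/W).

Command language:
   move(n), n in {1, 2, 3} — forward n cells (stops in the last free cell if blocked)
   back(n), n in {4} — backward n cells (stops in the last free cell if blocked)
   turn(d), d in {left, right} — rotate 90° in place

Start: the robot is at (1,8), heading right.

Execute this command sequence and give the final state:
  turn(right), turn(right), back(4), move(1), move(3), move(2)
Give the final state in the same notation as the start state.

at (0,8), heading left

from: at (1,8), heading right
[1] after turn(right): at (1,8), heading down
[2] after turn(right): at (1,8), heading left
[3] after back(4): at (5,8), heading left
[4] after move(1): at (4,8), heading left
[5] after move(3): at (1,8), heading left
[6] after move(2): at (0,8), heading left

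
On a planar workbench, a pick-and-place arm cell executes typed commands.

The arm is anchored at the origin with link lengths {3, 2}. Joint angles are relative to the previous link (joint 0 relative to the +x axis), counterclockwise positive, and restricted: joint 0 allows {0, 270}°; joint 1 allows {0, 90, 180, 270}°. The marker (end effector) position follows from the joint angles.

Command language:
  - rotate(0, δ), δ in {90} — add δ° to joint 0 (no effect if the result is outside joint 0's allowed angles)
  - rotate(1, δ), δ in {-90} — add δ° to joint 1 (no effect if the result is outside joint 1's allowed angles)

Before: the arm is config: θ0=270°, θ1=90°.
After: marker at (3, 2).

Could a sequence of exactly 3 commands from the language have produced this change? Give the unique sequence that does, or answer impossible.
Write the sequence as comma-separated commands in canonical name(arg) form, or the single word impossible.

rotate(0, 90), rotate(0, 90), rotate(0, 90)

initial: config: θ0=270°, θ1=90°
[1] after rotate(0, 90): config: θ0=0°, θ1=90°
[2] after rotate(0, 90): config: θ0=0°, θ1=90°
[3] after rotate(0, 90): config: θ0=0°, θ1=90°
no other 3-command option fits: unique.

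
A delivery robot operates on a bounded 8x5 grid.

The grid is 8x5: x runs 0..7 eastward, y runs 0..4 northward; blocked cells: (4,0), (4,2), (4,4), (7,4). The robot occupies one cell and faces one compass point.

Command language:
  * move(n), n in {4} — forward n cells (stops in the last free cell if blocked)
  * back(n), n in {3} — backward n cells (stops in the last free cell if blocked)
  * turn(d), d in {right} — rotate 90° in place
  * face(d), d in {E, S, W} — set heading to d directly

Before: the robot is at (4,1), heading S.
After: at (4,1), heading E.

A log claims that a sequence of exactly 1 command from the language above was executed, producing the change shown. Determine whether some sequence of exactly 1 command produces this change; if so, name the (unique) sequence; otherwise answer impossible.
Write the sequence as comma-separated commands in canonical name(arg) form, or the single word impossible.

key: (4,1) unchanged — the single command moves nothing
start: at (4,1), heading S
[1] after face(E): at (4,1), heading E
all 6 alternatives checked — unique.

face(E)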